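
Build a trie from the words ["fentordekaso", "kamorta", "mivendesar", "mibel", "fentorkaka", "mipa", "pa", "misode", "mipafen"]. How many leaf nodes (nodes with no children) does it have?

8

A leaf is a node with no children — equivalently, the end of a word that is not a proper prefix of any other stored word.
Those words: "fentordekaso", "fentorkaka", "kamorta", "mibel", "mipafen", "misode", "mivendesar", "pa"
Leaf count: 8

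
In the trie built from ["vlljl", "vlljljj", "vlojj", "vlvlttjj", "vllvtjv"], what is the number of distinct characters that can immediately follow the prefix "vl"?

Walk "vl" from the root, arriving at one node.
Distinct next characters after "vl": l, o, v.
That node has 3 child edges.

3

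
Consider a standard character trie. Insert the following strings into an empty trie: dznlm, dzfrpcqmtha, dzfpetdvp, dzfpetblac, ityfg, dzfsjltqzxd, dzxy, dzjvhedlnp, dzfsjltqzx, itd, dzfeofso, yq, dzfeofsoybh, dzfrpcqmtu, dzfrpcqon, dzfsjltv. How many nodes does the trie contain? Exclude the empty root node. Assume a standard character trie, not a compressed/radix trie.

62

Trace insertions, counting only characters that open a new branch:
  "dznlm" → 5 new (d, z, n, l, m)
  "dzfrpcqmtha" → prefix "dz" already present; 9 new (f, r, p, c, q, m, t, h, a)
  "dzfpetdvp" → prefix "dzf" already present; 6 new (p, e, t, d, v, p)
  "dzfpetblac" → prefix "dzfpet" already present; 4 new (b, l, a, c)
  "ityfg" → 5 new (i, t, y, f, g)
  "dzfsjltqzxd" → prefix "dzf" already present; 8 new (s, j, l, t, q, z, x, d)
  "dzxy" → prefix "dz" already present; 2 new (x, y)
  "dzjvhedlnp" → prefix "dz" already present; 8 new (j, v, h, e, d, l, n, p)
  "dzfsjltqzx" → prefix "dzfsjltqzx" already present; 0 new (none)
  "itd" → prefix "it" already present; 1 new (d)
  "dzfeofso" → prefix "dzf" already present; 5 new (e, o, f, s, o)
  "yq" → 2 new (y, q)
  "dzfeofsoybh" → prefix "dzfeofso" already present; 3 new (y, b, h)
  "dzfrpcqmtu" → prefix "dzfrpcqmt" already present; 1 new (u)
  "dzfrpcqon" → prefix "dzfrpcq" already present; 2 new (o, n)
  "dzfsjltv" → prefix "dzfsjlt" already present; 1 new (v)
Total nodes = 5 + 9 + 6 + 4 + 5 + 8 + 2 + 8 + 0 + 1 + 5 + 2 + 3 + 1 + 2 + 1 = 62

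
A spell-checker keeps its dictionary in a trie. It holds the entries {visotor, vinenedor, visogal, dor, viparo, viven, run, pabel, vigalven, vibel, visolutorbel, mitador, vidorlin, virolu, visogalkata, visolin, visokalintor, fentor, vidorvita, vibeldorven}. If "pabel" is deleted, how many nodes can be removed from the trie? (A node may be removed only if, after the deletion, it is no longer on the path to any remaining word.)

Walk "pabel" from the leaf back toward the root, removing each node that no remaining word uses.
No other word shares any prefix with "pabel", so all 5 of its nodes go.
Nodes removed: 5

5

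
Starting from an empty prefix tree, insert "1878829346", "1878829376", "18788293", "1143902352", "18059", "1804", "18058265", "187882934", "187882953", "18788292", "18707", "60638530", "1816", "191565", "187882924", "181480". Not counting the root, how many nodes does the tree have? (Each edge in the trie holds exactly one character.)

Count nodes per top-level branch (shared prefixes stored once):
  '1'-branch (1143902352, 1804, 18058265, 18059, 181480, 1816, 18707, 18788292, 187882924, 18788293, 187882934, 1878829346, 1878829376, 187882953, 191565): 45 nodes
  '6'-branch (60638530): 8 nodes
Sum: 53

53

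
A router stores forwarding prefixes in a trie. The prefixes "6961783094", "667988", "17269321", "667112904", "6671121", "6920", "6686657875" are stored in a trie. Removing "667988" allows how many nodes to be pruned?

Walk "667988" from the leaf back toward the root, removing each node that no remaining word uses.
The suffix "988" (3 nodes) is used only by "667988"; the node for "667" still has the child "1", so pruning stops there.
Nodes removed: 3

3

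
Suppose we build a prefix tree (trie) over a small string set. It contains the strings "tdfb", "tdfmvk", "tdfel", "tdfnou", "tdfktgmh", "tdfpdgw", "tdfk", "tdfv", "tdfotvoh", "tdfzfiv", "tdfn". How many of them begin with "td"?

11

Walk to "td"; the words in its subtree are exactly those with that prefix.
Matches: "tdfb", "tdfel", "tdfk", "tdfktgmh", "tdfmvk", "tdfn", "tdfnou", "tdfotvoh", "tdfpdgw", "tdfv", "tdfzfiv"
Count: 11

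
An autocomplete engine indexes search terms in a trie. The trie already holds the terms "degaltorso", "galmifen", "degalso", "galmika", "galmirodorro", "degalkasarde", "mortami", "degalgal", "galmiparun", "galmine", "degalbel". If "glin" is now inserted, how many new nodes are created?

3

Walking "glin" from the root, the first 1 characters ("g") follow existing edges; "l" is the first miss.
New nodes needed: |"glin"| − 1 = 4 − 1 = 3.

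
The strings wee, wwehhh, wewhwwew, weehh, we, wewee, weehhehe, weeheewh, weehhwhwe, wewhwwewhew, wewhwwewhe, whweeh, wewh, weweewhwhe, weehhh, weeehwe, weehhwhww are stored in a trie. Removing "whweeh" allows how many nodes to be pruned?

Walk "whweeh" from the leaf back toward the root, removing each node that no remaining word uses.
The suffix "hweeh" (5 nodes) is used only by "whweeh"; the node for "w" still has the child "e", so pruning stops there.
Nodes removed: 5

5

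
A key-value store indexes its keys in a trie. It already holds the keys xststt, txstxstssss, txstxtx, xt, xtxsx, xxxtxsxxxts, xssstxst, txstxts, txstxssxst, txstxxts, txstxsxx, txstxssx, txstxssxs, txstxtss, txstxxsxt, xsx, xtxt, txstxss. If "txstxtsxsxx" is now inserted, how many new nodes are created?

Walking "txstxtsxsxx" from the root, the first 7 characters ("txstxts") follow existing edges; "x" is the first miss.
New nodes needed: |"txstxtsxsxx"| − 7 = 11 − 7 = 4.

4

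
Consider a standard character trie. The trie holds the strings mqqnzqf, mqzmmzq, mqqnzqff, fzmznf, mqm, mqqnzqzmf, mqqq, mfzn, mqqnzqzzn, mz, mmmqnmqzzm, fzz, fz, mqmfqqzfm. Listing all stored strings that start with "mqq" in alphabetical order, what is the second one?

mqqnzqff

Words with prefix "mqq", in lexicographic order: "mqqnzqf", "mqqnzqff", "mqqnzqzmf", "mqqnzqzzn", "mqqq"
The 2nd is mqqnzqff.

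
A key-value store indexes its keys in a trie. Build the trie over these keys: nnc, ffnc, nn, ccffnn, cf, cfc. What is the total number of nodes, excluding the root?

Count nodes per top-level branch (shared prefixes stored once):
  'c'-branch (ccffnn, cf, cfc): 8 nodes
  'f'-branch (ffnc): 4 nodes
  'n'-branch (nn, nnc): 3 nodes
Sum: 15

15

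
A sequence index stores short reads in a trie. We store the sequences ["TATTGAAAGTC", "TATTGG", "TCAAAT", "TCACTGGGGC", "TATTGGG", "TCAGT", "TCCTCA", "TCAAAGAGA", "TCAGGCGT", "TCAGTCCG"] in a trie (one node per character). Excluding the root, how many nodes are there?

42

Insert word by word; a character creates a node only if that edge doesn't already exist:
  "TATTGAAAGTC" → 11 new (T, A, T, T, G, A, A, A, G, T, C)
  "TATTGG" → prefix "TATTG" already present; 1 new (G)
  "TCAAAT" → prefix "T" already present; 5 new (C, A, A, A, T)
  "TCACTGGGGC" → prefix "TCA" already present; 7 new (C, T, G, G, G, G, C)
  "TATTGGG" → prefix "TATTGG" already present; 1 new (G)
  "TCAGT" → prefix "TCA" already present; 2 new (G, T)
  "TCCTCA" → prefix "TC" already present; 4 new (C, T, C, A)
  "TCAAAGAGA" → prefix "TCAAA" already present; 4 new (G, A, G, A)
  "TCAGGCGT" → prefix "TCAG" already present; 4 new (G, C, G, T)
  "TCAGTCCG" → prefix "TCAGT" already present; 3 new (C, C, G)
Total nodes = 11 + 1 + 5 + 7 + 1 + 2 + 4 + 4 + 4 + 3 = 42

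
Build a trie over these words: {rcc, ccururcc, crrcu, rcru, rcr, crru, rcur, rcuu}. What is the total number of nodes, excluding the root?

21

Count nodes per top-level branch (shared prefixes stored once):
  'c'-branch (ccururcc, crrcu, crru): 13 nodes
  'r'-branch (rcc, rcr, rcru, rcur, rcuu): 8 nodes
Sum: 21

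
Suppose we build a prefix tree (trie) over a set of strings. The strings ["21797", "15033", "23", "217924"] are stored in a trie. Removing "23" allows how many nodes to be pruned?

After clearing the end-marker at "23", prune upward until reaching a node still needed by another word.
The suffix "3" (1 node) is used only by "23"; the node for "2" still has the child "1", so pruning stops there.
Nodes removed: 1

1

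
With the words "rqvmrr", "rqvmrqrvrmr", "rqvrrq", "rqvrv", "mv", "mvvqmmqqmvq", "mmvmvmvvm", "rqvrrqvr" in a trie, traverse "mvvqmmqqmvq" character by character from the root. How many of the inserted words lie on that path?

2

Walk "mvvqmmqqmvq" from the root; an end-of-word marker is hit whenever a stored word is a prefix of "mvvqmmqqmvq".
Prefixes of the query that are stored words: "mv", "mvvqmmqqmvq"
Count: 2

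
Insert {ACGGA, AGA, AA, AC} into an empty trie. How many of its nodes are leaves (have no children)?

A leaf is a node with no children — equivalently, the end of a word that is not a proper prefix of any other stored word.
Those words: "AA", "ACGGA", "AGA"
Leaf count: 3

3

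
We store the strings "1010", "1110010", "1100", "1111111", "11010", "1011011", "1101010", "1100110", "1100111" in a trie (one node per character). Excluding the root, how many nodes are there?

Trie structure (* marks end of a word):
(root)
└─ 1
   ├─ 0
   │  └─ 1
   │     ├─ 0 *
   │     └─ 1
   │        └─ 0
   │           └─ 1
   │              └─ 1 *
   └─ 1
      ├─ 0
      │  ├─ 0 *
      │  │  └─ 1
      │  │     └─ 1
      │  │        ├─ 0 *
      │  │        └─ 1 *
      │  └─ 1
      │     └─ 0 *
      │        └─ 1
      │           └─ 0 *
      └─ 1
         ├─ 0
         │  └─ 0
         │     └─ 1
         │        └─ 0 *
         └─ 1
            └─ 1
               └─ 1
                  └─ 1 *
Counting every labelled node above: 28.

28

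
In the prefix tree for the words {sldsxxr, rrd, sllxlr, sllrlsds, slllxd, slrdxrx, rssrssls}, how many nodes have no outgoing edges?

7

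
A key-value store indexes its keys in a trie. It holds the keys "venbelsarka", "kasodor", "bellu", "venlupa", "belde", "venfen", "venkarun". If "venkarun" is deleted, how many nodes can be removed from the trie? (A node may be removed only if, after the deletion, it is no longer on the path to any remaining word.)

Walk "venkarun" from the leaf back toward the root, removing each node that no remaining word uses.
The suffix "karun" (5 nodes) is used only by "venkarun"; the node for "ven" still has the child "b", so pruning stops there.
Nodes removed: 5

5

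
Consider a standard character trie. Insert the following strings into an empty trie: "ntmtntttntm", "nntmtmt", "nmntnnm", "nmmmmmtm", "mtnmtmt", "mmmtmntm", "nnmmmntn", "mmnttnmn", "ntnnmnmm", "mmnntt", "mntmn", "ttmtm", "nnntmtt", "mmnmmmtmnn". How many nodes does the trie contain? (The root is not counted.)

85

Count nodes per top-level branch (shared prefixes stored once):
  'm'-branch (mmmtmntm, mmnmmmtmnn, mmnntt, mmnttnmn, mntmn, mtnmtmt): 34 nodes
  'n'-branch (nmmmmmtm, nmntnnm, nnmmmntn, nnntmtt, nntmtmt, ntmtntttntm, ntnnmnmm): 46 nodes
  't'-branch (ttmtm): 5 nodes
Sum: 85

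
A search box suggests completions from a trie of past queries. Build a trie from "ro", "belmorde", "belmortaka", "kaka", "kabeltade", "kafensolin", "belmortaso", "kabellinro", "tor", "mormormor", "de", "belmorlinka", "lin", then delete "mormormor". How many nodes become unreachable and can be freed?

A node on "mormormor"'s path can go only if nothing else ends at it or branches off below it.
No other word shares any prefix with "mormormor", so all 9 of its nodes go.
Nodes removed: 9

9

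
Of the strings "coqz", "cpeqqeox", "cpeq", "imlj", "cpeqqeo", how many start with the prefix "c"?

Walk to "c"; the words in its subtree are exactly those with that prefix.
Words under "c": coqz, cpeq, cpeqqeo, cpeqqeox
Count: 4

4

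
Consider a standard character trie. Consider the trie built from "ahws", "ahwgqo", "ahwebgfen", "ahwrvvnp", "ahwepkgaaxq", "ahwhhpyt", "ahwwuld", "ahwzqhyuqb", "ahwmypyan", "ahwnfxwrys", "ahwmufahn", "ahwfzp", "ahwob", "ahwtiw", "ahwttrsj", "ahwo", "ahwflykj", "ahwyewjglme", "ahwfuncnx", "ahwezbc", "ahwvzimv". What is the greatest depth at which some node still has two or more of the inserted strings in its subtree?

4

Equivalently: take the maximum, over all pairs, of their longest common prefix length.
e.g. "ahwebgfen" and "ahwepkgaaxq" share the prefix "ahwe" of length 4; no pair shares a longer one.
Longest shared-prefix length: 4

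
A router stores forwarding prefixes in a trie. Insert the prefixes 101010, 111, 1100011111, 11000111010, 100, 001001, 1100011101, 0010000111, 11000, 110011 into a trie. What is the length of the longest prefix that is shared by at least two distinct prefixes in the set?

Look for the deepest trie node that still has at least two words in its subtree.
"1100011101" and "11000111010" agree on "1100011101" (10 characters) before diverging; nothing deeper is shared.
Longest shared-prefix length: 10

10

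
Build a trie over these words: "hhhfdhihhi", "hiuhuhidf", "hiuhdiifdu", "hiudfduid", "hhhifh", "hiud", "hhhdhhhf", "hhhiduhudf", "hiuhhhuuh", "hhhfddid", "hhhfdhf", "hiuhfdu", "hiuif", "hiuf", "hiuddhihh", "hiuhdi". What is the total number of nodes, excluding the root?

64

Insert word by word; a character creates a node only if that edge doesn't already exist:
  "hhhfdhihhi" → 10 new (h, h, h, f, d, h, i, h, h, i)
  "hiuhuhidf" → prefix "h" already present; 8 new (i, u, h, u, h, i, d, f)
  "hiuhdiifdu" → prefix "hiuh" already present; 6 new (d, i, i, f, d, u)
  "hiudfduid" → prefix "hiu" already present; 6 new (d, f, d, u, i, d)
  "hhhifh" → prefix "hhh" already present; 3 new (i, f, h)
  "hiud" → prefix "hiud" already present; 0 new (none)
  "hhhdhhhf" → prefix "hhh" already present; 5 new (d, h, h, h, f)
  "hhhiduhudf" → prefix "hhhi" already present; 6 new (d, u, h, u, d, f)
  "hiuhhhuuh" → prefix "hiuh" already present; 5 new (h, h, u, u, h)
  "hhhfddid" → prefix "hhhfd" already present; 3 new (d, i, d)
  "hhhfdhf" → prefix "hhhfdh" already present; 1 new (f)
  "hiuhfdu" → prefix "hiuh" already present; 3 new (f, d, u)
  "hiuif" → prefix "hiu" already present; 2 new (i, f)
  "hiuf" → prefix "hiu" already present; 1 new (f)
  "hiuddhihh" → prefix "hiud" already present; 5 new (d, h, i, h, h)
  "hiuhdi" → prefix "hiuhdi" already present; 0 new (none)
Total nodes = 10 + 8 + 6 + 6 + 3 + 0 + 5 + 6 + 5 + 3 + 1 + 3 + 2 + 1 + 5 + 0 = 64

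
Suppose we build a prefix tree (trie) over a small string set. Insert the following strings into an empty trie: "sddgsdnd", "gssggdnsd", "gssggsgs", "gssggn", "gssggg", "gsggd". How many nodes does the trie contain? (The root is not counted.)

25

Trace insertions, counting only characters that open a new branch:
  "sddgsdnd" → 8 new (s, d, d, g, s, d, n, d)
  "gssggdnsd" → 9 new (g, s, s, g, g, d, n, s, d)
  "gssggsgs" → prefix "gssgg" already present; 3 new (s, g, s)
  "gssggn" → prefix "gssgg" already present; 1 new (n)
  "gssggg" → prefix "gssgg" already present; 1 new (g)
  "gsggd" → prefix "gs" already present; 3 new (g, g, d)
Total nodes = 8 + 9 + 3 + 1 + 1 + 3 = 25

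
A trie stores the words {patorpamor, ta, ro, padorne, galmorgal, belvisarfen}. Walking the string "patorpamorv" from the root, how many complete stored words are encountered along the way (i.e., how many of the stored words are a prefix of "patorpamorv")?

1

Walk "patorpamorv" from the root; an end-of-word marker is hit whenever a stored word is a prefix of "patorpamorv".
Prefixes of the query that are stored words: "patorpamor"
Count: 1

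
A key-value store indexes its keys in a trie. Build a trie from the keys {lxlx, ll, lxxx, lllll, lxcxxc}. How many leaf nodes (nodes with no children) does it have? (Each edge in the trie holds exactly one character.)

A leaf is a node with no children — equivalently, the end of a word that is not a proper prefix of any other stored word.
Those words: "lllll", "lxcxxc", "lxlx", "lxxx"
Leaf count: 4

4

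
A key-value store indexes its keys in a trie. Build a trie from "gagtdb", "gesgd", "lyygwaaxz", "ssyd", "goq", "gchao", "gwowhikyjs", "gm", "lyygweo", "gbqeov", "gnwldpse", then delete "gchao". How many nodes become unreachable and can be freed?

A node on "gchao"'s path can go only if nothing else ends at it or branches off below it.
The suffix "chao" (4 nodes) is used only by "gchao"; the node for "g" still has the child "a", so pruning stops there.
Nodes removed: 4

4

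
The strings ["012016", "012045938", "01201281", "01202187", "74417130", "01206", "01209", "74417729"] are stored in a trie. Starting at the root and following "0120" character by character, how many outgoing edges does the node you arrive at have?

5

Follow the path "0120" to its node, then look at its outgoing edges.
Characters that immediately follow "0120" among the stored strings: {1, 2, 4, 6, 9}.
That node has 5 child edges.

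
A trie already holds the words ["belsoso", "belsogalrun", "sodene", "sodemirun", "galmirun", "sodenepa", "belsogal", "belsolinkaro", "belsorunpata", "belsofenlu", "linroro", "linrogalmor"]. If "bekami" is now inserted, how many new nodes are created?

"be" is already a path in the trie; the remaining "kami" must be added.
New nodes needed: |"bekami"| − 2 = 6 − 2 = 4.

4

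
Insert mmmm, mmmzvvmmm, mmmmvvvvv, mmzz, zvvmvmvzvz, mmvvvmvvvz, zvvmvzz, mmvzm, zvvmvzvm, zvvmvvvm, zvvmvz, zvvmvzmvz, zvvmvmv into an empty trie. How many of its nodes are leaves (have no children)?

Leaves are exactly the stored words that no other stored word extends.
Those words: "mmmmvvvvv", "mmmzvvmmm", "mmvvvmvvvz", "mmvzm", "mmzz", "zvvmvmvzvz", "zvvmvvvm", "zvvmvzmvz", "zvvmvzvm", "zvvmvzz"
Leaf count: 10

10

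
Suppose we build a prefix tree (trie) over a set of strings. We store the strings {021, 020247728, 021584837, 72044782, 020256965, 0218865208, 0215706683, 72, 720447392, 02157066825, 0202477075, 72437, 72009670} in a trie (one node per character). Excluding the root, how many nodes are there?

58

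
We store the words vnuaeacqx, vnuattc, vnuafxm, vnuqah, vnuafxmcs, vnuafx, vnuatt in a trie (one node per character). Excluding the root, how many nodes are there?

20

Trace insertions, counting only characters that open a new branch:
  "vnuaeacqx" → 9 new (v, n, u, a, e, a, c, q, x)
  "vnuattc" → prefix "vnua" already present; 3 new (t, t, c)
  "vnuafxm" → prefix "vnua" already present; 3 new (f, x, m)
  "vnuqah" → prefix "vnu" already present; 3 new (q, a, h)
  "vnuafxmcs" → prefix "vnuafxm" already present; 2 new (c, s)
  "vnuafx" → prefix "vnuafx" already present; 0 new (none)
  "vnuatt" → prefix "vnuatt" already present; 0 new (none)
Total nodes = 9 + 3 + 3 + 3 + 2 + 0 + 0 = 20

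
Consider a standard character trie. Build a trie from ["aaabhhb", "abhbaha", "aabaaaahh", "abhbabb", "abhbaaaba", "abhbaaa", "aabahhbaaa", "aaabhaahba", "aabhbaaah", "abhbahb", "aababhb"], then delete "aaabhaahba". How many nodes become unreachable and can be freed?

Walk "aaabhaahba" from the leaf back toward the root, removing each node that no remaining word uses.
The suffix "aahba" (5 nodes) is used only by "aaabhaahba"; the node for "aaabh" still has the child "h", so pruning stops there.
Nodes removed: 5

5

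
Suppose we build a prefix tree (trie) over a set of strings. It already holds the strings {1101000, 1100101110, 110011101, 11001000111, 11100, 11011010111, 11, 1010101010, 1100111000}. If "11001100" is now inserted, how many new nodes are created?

"110011" is already a path in the trie; the remaining "00" must be added.
New nodes needed: |"11001100"| − 6 = 8 − 6 = 2.

2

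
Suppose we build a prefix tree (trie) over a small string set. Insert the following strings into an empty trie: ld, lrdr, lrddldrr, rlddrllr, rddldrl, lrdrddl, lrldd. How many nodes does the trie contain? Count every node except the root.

30

Count nodes per top-level branch (shared prefixes stored once):
  'l'-branch (ld, lrddldrr, lrdr, lrdrddl, lrldd): 16 nodes
  'r'-branch (rddldrl, rlddrllr): 14 nodes
Sum: 30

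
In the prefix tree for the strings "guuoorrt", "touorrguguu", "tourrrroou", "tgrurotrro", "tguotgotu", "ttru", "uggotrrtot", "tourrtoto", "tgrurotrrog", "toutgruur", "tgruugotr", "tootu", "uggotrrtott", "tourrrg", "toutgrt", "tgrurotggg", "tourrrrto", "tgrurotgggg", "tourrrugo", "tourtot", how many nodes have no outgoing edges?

A leaf is a node with no children — equivalently, the end of a word that is not a proper prefix of any other stored word.
Those words: "guuoorrt", "tgrurotgggg", "tgrurotrrog", "tgruugotr", "tguotgotu", "tootu", "touorrguguu", "tourrrg", "tourrrroou", "tourrrrto", "tourrrugo", "tourrtoto", "tourtot", "toutgrt", "toutgruur", "ttru", "uggotrrtott"
Leaf count: 17

17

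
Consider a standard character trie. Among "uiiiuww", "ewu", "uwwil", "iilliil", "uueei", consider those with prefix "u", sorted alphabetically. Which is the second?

DFS of the "u" subtree visits, in order: "uiiiuww", "uueei", "uwwil"
Position 2: uueei

uueei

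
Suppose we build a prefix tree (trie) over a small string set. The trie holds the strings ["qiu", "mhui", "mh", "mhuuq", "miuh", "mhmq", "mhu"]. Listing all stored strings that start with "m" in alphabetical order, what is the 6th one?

miuh

DFS of the "m" subtree visits, in order: "mh", "mhmq", "mhu", "mhui", "mhuuq", "miuh"
The 6th is miuh.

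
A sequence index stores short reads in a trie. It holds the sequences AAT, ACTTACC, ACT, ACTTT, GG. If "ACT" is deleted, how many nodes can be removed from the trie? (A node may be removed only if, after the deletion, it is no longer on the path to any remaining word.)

A node on "ACT"'s path can go only if nothing else ends at it or branches off below it.
Every node on "ACT" is still needed (e.g. by "ACTTACC"), so nothing is freed.
Nodes removed: 0

0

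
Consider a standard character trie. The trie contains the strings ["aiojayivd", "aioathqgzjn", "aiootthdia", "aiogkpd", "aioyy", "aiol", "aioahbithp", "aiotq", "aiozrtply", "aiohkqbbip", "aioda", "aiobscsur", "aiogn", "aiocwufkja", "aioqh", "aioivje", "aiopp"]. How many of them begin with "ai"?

17

Walk to "ai"; the words in its subtree are exactly those with that prefix.
Matches: "aioahbithp", "aioathqgzjn", "aiobscsur", "aiocwufkja", "aioda", "aiogkpd", "aiogn", "aiohkqbbip", "aioivje", "aiojayivd", "aiol", "aiootthdia", "aiopp", "aioqh", "aiotq", "aioyy", "aiozrtply"
Count: 17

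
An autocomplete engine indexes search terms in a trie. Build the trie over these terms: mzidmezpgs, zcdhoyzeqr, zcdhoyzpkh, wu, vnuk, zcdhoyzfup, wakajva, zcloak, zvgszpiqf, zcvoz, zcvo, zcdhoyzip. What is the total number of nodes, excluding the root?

55

Count nodes per top-level branch (shared prefixes stored once):
  'm'-branch (mzidmezpgs): 10 nodes
  'v'-branch (vnuk): 4 nodes
  'w'-branch (wakajva, wu): 8 nodes
  'z'-branch (zcdhoyzeqr, zcdhoyzfup, zcdhoyzip, zcdhoyzpkh, zcloak, zcvo, zcvoz, zvgszpiqf): 33 nodes
Sum: 55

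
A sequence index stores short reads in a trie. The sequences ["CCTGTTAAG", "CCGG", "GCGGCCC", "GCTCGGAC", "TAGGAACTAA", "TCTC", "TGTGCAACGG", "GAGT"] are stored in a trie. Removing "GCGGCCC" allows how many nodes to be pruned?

5

A node on "GCGGCCC"'s path can go only if nothing else ends at it or branches off below it.
The suffix "GGCCC" (5 nodes) is used only by "GCGGCCC"; the node for "GC" still has the child "T", so pruning stops there.
Nodes removed: 5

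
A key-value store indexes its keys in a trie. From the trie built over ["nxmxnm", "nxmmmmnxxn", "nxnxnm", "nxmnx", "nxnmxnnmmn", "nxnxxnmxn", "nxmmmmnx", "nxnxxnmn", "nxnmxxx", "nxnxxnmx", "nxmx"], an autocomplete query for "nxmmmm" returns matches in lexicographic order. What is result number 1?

nxmmmmnx

Filter for "nxmmmm…" and sort: "nxmmmmnx", "nxmmmmnxxn"
Position 1: nxmmmmnx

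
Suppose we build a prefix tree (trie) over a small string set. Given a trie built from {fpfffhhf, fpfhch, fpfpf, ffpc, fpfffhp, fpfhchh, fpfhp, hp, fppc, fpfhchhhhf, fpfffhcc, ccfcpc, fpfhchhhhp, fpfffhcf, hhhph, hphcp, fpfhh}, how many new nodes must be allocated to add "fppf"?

The longest prefix of "fppf" already in the trie is "fpp" (length 3).
So 4 − 3 = 1 new nodes.

1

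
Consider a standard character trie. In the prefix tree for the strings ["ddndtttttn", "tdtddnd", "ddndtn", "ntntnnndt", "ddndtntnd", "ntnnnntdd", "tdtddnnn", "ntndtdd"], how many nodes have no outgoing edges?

Leaves are exactly the stored words that no other stored word extends.
Those words: "ddndtntnd", "ddndtttttn", "ntndtdd", "ntnnnntdd", "ntntnnndt", "tdtddnd", "tdtddnnn"
Leaf count: 7

7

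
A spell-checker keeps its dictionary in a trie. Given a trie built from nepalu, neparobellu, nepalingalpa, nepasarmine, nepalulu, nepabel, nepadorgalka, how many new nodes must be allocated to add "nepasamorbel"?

6

Walking "nepasamorbel" from the root, the first 6 characters ("nepasa") follow existing edges; "m" is the first miss.
Each of the 6 remaining characters creates one node.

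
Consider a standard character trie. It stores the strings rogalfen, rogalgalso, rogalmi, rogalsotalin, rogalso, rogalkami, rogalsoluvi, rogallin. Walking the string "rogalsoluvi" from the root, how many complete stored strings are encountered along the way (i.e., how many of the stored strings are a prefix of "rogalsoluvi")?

2

Walk "rogalsoluvi" from the root; an end-of-word marker is hit whenever a stored word is a prefix of "rogalsoluvi".
Prefixes of the query that are stored words: "rogalso", "rogalsoluvi"
Count: 2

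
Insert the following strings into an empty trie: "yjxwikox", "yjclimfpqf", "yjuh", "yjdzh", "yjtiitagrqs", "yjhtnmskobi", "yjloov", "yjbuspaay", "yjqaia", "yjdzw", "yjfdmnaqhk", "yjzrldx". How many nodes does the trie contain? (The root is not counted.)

68

Insert word by word; a character creates a node only if that edge doesn't already exist:
  "yjxwikox" → 8 new (y, j, x, w, i, k, o, x)
  "yjclimfpqf" → prefix "yj" already present; 8 new (c, l, i, m, f, p, q, f)
  "yjuh" → prefix "yj" already present; 2 new (u, h)
  "yjdzh" → prefix "yj" already present; 3 new (d, z, h)
  "yjtiitagrqs" → prefix "yj" already present; 9 new (t, i, i, t, a, g, r, q, s)
  "yjhtnmskobi" → prefix "yj" already present; 9 new (h, t, n, m, s, k, o, b, i)
  "yjloov" → prefix "yj" already present; 4 new (l, o, o, v)
  "yjbuspaay" → prefix "yj" already present; 7 new (b, u, s, p, a, a, y)
  "yjqaia" → prefix "yj" already present; 4 new (q, a, i, a)
  "yjdzw" → prefix "yjdz" already present; 1 new (w)
  "yjfdmnaqhk" → prefix "yj" already present; 8 new (f, d, m, n, a, q, h, k)
  "yjzrldx" → prefix "yj" already present; 5 new (z, r, l, d, x)
Total nodes = 8 + 8 + 2 + 3 + 9 + 9 + 4 + 7 + 4 + 1 + 8 + 5 = 68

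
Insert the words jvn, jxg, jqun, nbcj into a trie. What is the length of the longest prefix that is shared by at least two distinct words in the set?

Equivalently: take the maximum, over all pairs, of their longest common prefix length.
"jqun" and "jvn" agree on "j" (1 characters) before diverging; nothing deeper is shared.
Longest shared-prefix length: 1

1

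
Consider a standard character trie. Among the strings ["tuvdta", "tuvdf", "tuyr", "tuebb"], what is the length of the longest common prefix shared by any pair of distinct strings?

4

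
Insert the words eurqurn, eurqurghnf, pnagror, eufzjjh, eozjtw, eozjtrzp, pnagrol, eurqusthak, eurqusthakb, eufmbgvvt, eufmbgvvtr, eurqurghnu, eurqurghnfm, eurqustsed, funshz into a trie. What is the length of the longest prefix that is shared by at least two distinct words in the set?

Look for the deepest trie node that still has at least two words in its subtree.
e.g. "eurqurghnf" and "eurqurghnfm" share the prefix "eurqurghnf" of length 10; no pair shares a longer one.
Longest shared-prefix length: 10

10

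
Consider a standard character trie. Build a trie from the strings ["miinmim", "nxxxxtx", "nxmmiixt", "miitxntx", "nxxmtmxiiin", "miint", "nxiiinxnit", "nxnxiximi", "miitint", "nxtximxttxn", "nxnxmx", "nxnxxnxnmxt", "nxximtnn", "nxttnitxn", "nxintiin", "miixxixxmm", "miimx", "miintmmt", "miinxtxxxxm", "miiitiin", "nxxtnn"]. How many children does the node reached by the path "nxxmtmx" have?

1

Walk "nxxmtmx" from the root, arriving at one node.
Characters that immediately follow "nxxmtmx" among the stored strings: {i}.
That node has 1 child edge.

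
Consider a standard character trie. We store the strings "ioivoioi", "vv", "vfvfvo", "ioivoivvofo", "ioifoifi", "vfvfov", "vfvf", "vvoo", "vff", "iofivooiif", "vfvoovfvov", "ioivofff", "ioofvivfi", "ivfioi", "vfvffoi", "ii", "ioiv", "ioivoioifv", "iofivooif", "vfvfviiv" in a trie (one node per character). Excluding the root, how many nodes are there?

For each word, the new-node count is its length minus the longest prefix already in the trie:
  "ioivoioi" → 8 new (i, o, i, v, o, i, o, i)
  "vv" → 2 new (v, v)
  "vfvfvo" → prefix "v" already present; 5 new (f, v, f, v, o)
  "ioivoivvofo" → prefix "ioivoi" already present; 5 new (v, v, o, f, o)
  "ioifoifi" → prefix "ioi" already present; 5 new (f, o, i, f, i)
  "vfvfov" → prefix "vfvf" already present; 2 new (o, v)
  "vfvf" → prefix "vfvf" already present; 0 new (none)
  "vvoo" → prefix "vv" already present; 2 new (o, o)
  "vff" → prefix "vf" already present; 1 new (f)
  "iofivooiif" → prefix "io" already present; 8 new (f, i, v, o, o, i, i, f)
  "vfvoovfvov" → prefix "vfv" already present; 7 new (o, o, v, f, v, o, v)
  "ioivofff" → prefix "ioivo" already present; 3 new (f, f, f)
  "ioofvivfi" → prefix "io" already present; 7 new (o, f, v, i, v, f, i)
  "ivfioi" → prefix "i" already present; 5 new (v, f, i, o, i)
  "vfvffoi" → prefix "vfvf" already present; 3 new (f, o, i)
  "ii" → prefix "i" already present; 1 new (i)
  "ioiv" → prefix "ioiv" already present; 0 new (none)
  "ioivoioifv" → prefix "ioivoioi" already present; 2 new (f, v)
  "iofivooif" → prefix "iofivooi" already present; 1 new (f)
  "vfvfviiv" → prefix "vfvfv" already present; 3 new (i, i, v)
Total nodes = 8 + 2 + 5 + 5 + 5 + 2 + 0 + 2 + 1 + 8 + 7 + 3 + 7 + 5 + 3 + 1 + 0 + 2 + 1 + 3 = 70

70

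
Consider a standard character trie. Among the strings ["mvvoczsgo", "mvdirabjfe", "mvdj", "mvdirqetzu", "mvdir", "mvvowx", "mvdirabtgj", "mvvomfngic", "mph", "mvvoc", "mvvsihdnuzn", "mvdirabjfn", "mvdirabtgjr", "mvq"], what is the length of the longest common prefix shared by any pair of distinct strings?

10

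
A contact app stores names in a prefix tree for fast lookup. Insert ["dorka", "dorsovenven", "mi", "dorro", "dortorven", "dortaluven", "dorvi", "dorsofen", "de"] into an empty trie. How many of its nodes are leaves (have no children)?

Leaves are exactly the stored words that no other stored word extends.
Those words: "de", "dorka", "dorro", "dorsofen", "dorsovenven", "dortaluven", "dortorven", "dorvi", "mi"
Leaf count: 9

9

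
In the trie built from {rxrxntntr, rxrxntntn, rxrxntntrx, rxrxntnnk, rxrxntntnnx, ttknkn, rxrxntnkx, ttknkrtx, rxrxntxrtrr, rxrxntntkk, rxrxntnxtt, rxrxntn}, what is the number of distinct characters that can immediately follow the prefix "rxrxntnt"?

3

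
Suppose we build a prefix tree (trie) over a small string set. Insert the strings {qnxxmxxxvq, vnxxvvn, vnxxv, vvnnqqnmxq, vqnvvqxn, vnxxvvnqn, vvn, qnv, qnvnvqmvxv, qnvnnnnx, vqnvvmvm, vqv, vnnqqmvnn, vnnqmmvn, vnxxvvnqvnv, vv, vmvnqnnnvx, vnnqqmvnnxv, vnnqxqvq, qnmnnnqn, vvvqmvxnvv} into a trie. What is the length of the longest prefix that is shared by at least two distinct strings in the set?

The deepest shared node is where two words last agree before diverging.
e.g. "vnnqqmvnn" and "vnnqqmvnnxv" share the prefix "vnnqqmvnn" of length 9; no pair shares a longer one.
Longest shared-prefix length: 9

9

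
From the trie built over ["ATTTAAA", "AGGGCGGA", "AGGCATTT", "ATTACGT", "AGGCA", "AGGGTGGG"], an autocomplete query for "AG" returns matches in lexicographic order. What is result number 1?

AGGCA

DFS of the "AG" subtree visits, in order: "AGGCA", "AGGCATTT", "AGGGCGGA", "AGGGTGGG"
Position 1: AGGCA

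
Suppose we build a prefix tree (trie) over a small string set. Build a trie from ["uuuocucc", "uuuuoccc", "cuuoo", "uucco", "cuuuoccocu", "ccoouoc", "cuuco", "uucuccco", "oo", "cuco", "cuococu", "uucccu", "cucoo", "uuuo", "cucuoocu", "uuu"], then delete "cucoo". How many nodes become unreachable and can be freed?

1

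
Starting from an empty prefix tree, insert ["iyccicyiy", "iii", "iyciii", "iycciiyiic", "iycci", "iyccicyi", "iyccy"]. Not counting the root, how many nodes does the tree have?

For each word, the new-node count is its length minus the longest prefix already in the trie:
  "iyccicyiy" → 9 new (i, y, c, c, i, c, y, i, y)
  "iii" → prefix "i" already present; 2 new (i, i)
  "iyciii" → prefix "iyc" already present; 3 new (i, i, i)
  "iycciiyiic" → prefix "iycci" already present; 5 new (i, y, i, i, c)
  "iycci" → prefix "iycci" already present; 0 new (none)
  "iyccicyi" → prefix "iyccicyi" already present; 0 new (none)
  "iyccy" → prefix "iycc" already present; 1 new (y)
Total nodes = 9 + 2 + 3 + 5 + 0 + 0 + 1 = 20

20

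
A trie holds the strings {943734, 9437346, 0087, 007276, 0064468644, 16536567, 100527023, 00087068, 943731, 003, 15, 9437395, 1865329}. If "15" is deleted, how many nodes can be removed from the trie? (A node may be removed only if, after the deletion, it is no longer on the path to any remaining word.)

1

A node on "15"'s path can go only if nothing else ends at it or branches off below it.
The suffix "5" (1 node) is used only by "15"; the node for "1" still has the child "6", so pruning stops there.
Nodes removed: 1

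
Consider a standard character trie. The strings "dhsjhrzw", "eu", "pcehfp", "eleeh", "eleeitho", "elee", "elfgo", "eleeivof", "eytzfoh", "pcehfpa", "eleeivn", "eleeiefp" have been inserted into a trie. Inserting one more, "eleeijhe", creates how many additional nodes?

Walking "eleeijhe" from the root, the first 5 characters ("eleei") follow existing edges; "j" is the first miss.
Each of the 3 remaining characters creates one node.

3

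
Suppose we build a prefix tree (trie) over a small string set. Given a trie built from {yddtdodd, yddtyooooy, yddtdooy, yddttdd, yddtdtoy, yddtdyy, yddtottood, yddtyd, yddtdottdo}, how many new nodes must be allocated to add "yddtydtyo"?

3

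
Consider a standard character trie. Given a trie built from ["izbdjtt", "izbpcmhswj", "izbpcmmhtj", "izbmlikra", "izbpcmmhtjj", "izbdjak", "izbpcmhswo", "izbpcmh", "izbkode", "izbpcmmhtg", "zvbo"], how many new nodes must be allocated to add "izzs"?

2

"iz" is already a path in the trie; the remaining "zs" must be added.
New nodes needed: |"izzs"| − 2 = 4 − 2 = 2.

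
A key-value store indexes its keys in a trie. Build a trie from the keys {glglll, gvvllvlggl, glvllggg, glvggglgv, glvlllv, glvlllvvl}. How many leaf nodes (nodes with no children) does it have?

5

Leaves are exactly the stored words that no other stored word extends.
Those words: "glglll", "glvggglgv", "glvllggg", "glvlllvvl", "gvvllvlggl"
Leaf count: 5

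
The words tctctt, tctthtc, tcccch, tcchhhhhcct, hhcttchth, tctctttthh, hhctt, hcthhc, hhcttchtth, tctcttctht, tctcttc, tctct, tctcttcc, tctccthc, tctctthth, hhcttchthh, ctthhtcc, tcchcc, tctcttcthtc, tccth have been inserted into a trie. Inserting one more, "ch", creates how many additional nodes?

1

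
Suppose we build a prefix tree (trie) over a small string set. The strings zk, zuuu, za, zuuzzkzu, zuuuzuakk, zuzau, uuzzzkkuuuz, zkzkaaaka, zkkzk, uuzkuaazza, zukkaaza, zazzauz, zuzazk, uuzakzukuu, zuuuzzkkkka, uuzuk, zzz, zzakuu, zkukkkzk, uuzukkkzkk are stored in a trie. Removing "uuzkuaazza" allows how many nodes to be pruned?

Walk "uuzkuaazza" from the leaf back toward the root, removing each node that no remaining word uses.
The suffix "kuaazza" (7 nodes) is used only by "uuzkuaazza"; the node for "uuz" still has the child "z", so pruning stops there.
Nodes removed: 7

7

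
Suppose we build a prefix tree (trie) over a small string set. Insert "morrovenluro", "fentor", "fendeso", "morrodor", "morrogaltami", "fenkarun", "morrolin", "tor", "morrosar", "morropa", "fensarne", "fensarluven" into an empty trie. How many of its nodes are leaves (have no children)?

A leaf is a node with no children — equivalently, the end of a word that is not a proper prefix of any other stored word.
Those words: "fendeso", "fenkarun", "fensarluven", "fensarne", "fentor", "morrodor", "morrogaltami", "morrolin", "morropa", "morrosar", "morrovenluro", "tor"
Leaf count: 12

12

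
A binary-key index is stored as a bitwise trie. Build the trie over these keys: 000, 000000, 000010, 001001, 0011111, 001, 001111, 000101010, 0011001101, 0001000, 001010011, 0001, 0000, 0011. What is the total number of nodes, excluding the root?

Trie structure (* marks end of a word):
(root)
└─ 0
   └─ 0
      ├─ 0 *
      │  ├─ 0 *
      │  │  ├─ 0
      │  │  │  └─ 0 *
      │  │  └─ 1
      │  │     └─ 0 *
      │  └─ 1 *
      │     └─ 0
      │        ├─ 0
      │        │  └─ 0 *
      │        └─ 1
      │           └─ 0
      │              └─ 1
      │                 └─ 0 *
      └─ 1 *
         ├─ 0
         │  ├─ 0
         │  │  └─ 1 *
         │  └─ 1
         │     └─ 0
         │        └─ 0
         │           └─ 1
         │              └─ 1 *
         └─ 1 *
            ├─ 0
            │  └─ 0
            │     └─ 1
            │        └─ 1
            │           └─ 0
            │              └─ 1 *
            └─ 1
               └─ 1 *
                  └─ 1 *
Counting every labelled node above: 35.

35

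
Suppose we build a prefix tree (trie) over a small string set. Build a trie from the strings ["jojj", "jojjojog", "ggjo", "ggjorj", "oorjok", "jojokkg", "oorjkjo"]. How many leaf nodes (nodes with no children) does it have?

Leaves are exactly the stored words that no other stored word extends.
Those words: "ggjorj", "jojjojog", "jojokkg", "oorjkjo", "oorjok"
Leaf count: 5

5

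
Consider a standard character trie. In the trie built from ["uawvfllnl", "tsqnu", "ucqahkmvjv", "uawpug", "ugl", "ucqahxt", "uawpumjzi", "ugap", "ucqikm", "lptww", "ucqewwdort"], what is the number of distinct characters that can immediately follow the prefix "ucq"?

Walk "ucq" from the root, arriving at one node.
Characters that immediately follow "ucq" among the stored strings: {a, e, i}.
That node has 3 child edges.

3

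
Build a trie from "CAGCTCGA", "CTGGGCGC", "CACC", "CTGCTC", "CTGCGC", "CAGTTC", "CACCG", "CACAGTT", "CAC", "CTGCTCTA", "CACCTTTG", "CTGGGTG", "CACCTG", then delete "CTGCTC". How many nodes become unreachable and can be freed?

0

A node on "CTGCTC"'s path can go only if nothing else ends at it or branches off below it.
Every node on "CTGCTC" is still needed (e.g. by "CTGCTCTA"), so nothing is freed.
Nodes removed: 0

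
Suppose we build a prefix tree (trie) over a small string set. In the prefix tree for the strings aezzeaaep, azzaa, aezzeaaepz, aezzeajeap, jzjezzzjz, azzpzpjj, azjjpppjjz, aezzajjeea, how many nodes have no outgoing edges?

Leaves are exactly the stored words that no other stored word extends.
Those words: "aezzajjeea", "aezzeaaepz", "aezzeajeap", "azjjpppjjz", "azzaa", "azzpzpjj", "jzjezzzjz"
Leaf count: 7

7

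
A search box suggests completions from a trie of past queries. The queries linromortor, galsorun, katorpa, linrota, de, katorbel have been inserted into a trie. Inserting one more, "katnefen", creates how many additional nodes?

5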